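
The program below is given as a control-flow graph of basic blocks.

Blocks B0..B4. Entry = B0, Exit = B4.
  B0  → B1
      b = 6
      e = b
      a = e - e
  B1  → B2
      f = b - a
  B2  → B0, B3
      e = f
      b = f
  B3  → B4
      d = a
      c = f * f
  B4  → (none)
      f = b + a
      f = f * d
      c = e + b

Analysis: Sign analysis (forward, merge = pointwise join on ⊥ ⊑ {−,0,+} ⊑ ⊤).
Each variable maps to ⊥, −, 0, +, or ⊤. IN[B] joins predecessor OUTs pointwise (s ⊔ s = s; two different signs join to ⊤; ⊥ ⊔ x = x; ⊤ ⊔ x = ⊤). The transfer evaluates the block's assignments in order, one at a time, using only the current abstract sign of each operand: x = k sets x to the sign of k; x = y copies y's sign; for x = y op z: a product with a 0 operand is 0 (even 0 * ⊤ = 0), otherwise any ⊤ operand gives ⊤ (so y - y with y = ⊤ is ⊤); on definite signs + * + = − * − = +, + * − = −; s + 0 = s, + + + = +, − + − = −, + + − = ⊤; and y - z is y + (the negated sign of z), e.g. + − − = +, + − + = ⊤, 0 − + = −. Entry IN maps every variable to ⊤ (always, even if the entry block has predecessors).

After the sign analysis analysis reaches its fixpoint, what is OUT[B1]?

Converged values:
  B0: | IN=(all ⊤) | OUT={b:+, e:+; rest ⊤}
  B1: | IN={b:+, e:+; rest ⊤} | OUT={b:+, e:+; rest ⊤}
  B2: | IN={b:+, e:+; rest ⊤} | OUT=(all ⊤)
  B3: | IN=(all ⊤) | OUT=(all ⊤)
  B4: | IN=(all ⊤) | OUT=(all ⊤)

Merge at B1: IN[B1] = OUT[B0] = {a: ⊤, b: +, c: ⊤, d: ⊤, e: +, f: ⊤}
Applying B1's transfer function to that IN value gives OUT[B1] (row B1 above).

Answer: {a: ⊤, b: +, c: ⊤, d: ⊤, e: +, f: ⊤}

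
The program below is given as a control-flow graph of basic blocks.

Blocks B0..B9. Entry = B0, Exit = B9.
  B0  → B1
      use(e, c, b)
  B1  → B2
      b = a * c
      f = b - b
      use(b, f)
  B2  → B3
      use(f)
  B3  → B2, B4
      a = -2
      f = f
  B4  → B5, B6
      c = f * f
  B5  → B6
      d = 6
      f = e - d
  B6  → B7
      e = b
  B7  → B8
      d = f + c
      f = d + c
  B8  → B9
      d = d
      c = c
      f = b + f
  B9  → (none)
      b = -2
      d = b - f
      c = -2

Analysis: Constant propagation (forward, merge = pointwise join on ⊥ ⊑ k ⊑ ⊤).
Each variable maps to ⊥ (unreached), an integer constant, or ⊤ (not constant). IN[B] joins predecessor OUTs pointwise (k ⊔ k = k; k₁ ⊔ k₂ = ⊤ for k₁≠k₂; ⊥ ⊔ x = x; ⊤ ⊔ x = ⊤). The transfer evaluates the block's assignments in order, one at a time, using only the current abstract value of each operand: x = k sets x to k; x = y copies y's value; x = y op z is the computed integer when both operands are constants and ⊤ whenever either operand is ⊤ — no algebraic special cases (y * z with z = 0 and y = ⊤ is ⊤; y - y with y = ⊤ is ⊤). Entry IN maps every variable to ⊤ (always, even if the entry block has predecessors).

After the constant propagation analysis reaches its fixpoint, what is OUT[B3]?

Answer: {a: -2, b: ⊤, c: ⊤, d: ⊤, e: ⊤, f: ⊤}

Working:
Per-block solution:
  B0:  IN=(all ⊤)  OUT=(all ⊤)
  B1:  IN=(all ⊤)  OUT=(all ⊤)
  B2:  IN=(all ⊤)  OUT=(all ⊤)
  B3:  IN=(all ⊤)  OUT={a:-2; rest ⊤}
  B4:  IN={a:-2; rest ⊤}  OUT={a:-2; rest ⊤}
  B5:  IN={a:-2; rest ⊤}  OUT={a:-2, d:6; rest ⊤}
  B6:  IN={a:-2; rest ⊤}  OUT={a:-2; rest ⊤}
  B7:  IN={a:-2; rest ⊤}  OUT={a:-2; rest ⊤}
  B8:  IN={a:-2; rest ⊤}  OUT={a:-2; rest ⊤}
  B9:  IN={a:-2; rest ⊤}  OUT={a:-2, b:-2, c:-2; rest ⊤}

Merge at B3: IN[B3] = OUT[B2] = {a: ⊤, b: ⊤, c: ⊤, d: ⊤, e: ⊤, f: ⊤}
Applying B3's transfer function to that IN value gives OUT[B3] (row B3 above).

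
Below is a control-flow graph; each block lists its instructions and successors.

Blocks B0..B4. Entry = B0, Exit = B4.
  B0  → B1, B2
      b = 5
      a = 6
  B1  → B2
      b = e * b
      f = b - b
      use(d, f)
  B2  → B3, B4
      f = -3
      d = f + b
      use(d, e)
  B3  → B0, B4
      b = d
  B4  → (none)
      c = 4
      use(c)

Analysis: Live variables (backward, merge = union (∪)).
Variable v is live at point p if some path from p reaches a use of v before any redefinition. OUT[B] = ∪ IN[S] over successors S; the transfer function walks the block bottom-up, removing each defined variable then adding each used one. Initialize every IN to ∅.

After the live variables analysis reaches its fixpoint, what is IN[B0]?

Fixpoint table:
  B0:   IN={d, e}   OUT={b, d, e}
  B1:   IN={b, d, e}   OUT={b, e}
  B2:   IN={b, e}   OUT={d, e}
  B3:   IN={d, e}   OUT={d, e}
  B4:   IN={}   OUT={}

Merge at B0: OUT[B0] = IN[B1] ⊔ IN[B2] = {b, d, e}
Applying B0's transfer function to that OUT value gives IN[B0] (row B0 above).

Answer: {d, e}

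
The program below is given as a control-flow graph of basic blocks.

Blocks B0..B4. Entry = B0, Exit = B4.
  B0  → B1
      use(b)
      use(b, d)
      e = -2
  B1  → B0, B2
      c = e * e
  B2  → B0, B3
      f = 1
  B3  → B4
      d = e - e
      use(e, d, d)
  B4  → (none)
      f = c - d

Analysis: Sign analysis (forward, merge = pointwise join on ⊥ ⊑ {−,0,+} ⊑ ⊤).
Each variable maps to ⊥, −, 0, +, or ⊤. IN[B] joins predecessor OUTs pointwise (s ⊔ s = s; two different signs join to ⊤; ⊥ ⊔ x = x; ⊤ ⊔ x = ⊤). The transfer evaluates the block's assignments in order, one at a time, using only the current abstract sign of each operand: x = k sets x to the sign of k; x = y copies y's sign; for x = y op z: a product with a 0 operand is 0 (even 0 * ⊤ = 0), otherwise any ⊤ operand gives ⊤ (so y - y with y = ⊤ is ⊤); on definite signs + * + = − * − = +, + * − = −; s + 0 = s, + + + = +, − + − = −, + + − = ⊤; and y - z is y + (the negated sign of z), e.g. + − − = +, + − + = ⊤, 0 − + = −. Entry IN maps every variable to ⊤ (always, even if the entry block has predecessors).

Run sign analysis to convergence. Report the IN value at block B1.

Answer: {a: ⊤, b: ⊤, c: ⊤, d: ⊤, e: -, f: ⊤}

Working:
Per-block solution:
  B0:  IN=(all ⊤)  OUT={e:-; rest ⊤}
  B1:  IN={e:-; rest ⊤}  OUT={c:+, e:-; rest ⊤}
  B2:  IN={c:+, e:-; rest ⊤}  OUT={c:+, e:-, f:+; rest ⊤}
  B3:  IN={c:+, e:-, f:+; rest ⊤}  OUT={c:+, e:-, f:+; rest ⊤}
  B4:  IN={c:+, e:-, f:+; rest ⊤}  OUT={c:+, e:-; rest ⊤}

Merge at B1: IN[B1] = OUT[B0] = {a: ⊤, b: ⊤, c: ⊤, d: ⊤, e: -, f: ⊤}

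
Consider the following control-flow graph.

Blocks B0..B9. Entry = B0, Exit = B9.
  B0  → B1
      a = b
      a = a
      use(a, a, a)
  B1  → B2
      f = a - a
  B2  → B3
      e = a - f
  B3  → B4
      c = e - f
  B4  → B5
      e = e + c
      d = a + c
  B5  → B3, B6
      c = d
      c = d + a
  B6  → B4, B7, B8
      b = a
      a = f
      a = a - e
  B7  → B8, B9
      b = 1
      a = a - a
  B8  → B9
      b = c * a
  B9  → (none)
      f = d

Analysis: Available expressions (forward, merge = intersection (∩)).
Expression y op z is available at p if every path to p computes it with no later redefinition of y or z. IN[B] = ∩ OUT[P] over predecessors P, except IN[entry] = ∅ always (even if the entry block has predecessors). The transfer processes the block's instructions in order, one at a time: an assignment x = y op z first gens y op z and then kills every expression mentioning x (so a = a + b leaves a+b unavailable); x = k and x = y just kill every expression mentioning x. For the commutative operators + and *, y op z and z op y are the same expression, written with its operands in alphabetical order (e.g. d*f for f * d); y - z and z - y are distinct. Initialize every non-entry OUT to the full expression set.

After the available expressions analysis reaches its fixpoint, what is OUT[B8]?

Per-block solution:
  B0:  IN={}  OUT={}
  B1:  IN={}  OUT={a-a}
  B2:  IN={a-a}  OUT={a-a, a-f}
  B3:  IN={}  OUT={e-f}
  B4:  IN={}  OUT={a+c}
  B5:  IN={a+c}  OUT={a+d}
  B6:  IN={a+d}  OUT={}
  B7:  IN={}  OUT={}
  B8:  IN={}  OUT={a*c}
  B9:  IN={}  OUT={}

Merge at B8: IN[B8] = OUT[B6] ∩ OUT[B7] = {}
Applying B8's transfer function to that IN value gives OUT[B8] (row B8 above).

Answer: {a*c}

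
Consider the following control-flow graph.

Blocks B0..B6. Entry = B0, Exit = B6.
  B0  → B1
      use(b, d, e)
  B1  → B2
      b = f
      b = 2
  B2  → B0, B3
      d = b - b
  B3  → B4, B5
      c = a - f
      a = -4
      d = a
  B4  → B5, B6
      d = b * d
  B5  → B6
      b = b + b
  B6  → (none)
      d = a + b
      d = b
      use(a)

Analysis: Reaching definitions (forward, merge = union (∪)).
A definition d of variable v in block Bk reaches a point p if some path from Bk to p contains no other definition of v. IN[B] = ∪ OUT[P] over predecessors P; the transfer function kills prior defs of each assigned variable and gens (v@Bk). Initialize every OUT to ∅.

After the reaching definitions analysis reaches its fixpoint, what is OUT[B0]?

Answer: {b@B1, d@B2}

Trace:
Converged values:
  B0: | IN={b@B1, d@B2} | OUT={b@B1, d@B2}
  B1: | IN={b@B1, d@B2} | OUT={b@B1, d@B2}
  B2: | IN={b@B1, d@B2} | OUT={b@B1, d@B2}
  B3: | IN={b@B1, d@B2} | OUT={a@B3, b@B1, c@B3, d@B3}
  B4: | IN={a@B3, b@B1, c@B3, d@B3} | OUT={a@B3, b@B1, c@B3, d@B4}
  B5: | IN={a@B3, b@B1, c@B3, d@B3, d@B4} | OUT={a@B3, b@B5, c@B3, d@B3, d@B4}
  B6: | IN={a@B3, b@B1, b@B5, c@B3, d@B3, d@B4} | OUT={a@B3, b@B1, b@B5, c@B3, d@B6}

Merge at B0 (entry node, so the boundary value {} is joined with the incoming edge(s)): IN[B0] = {} ⊔ OUT[B2] = {b@B1, d@B2}
Applying B0's transfer function to that IN value gives OUT[B0] (row B0 above).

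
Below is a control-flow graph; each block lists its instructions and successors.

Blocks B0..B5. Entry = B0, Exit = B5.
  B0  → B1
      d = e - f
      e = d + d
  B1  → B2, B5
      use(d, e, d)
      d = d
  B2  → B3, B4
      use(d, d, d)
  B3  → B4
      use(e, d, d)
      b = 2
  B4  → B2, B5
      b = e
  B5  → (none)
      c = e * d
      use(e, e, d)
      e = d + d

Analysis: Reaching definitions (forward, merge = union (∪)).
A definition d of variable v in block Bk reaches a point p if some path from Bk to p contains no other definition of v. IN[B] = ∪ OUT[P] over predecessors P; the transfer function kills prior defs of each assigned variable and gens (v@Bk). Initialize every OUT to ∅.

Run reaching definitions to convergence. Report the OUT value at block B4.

Per-block solution:
  B0:   IN={}   OUT={d@B0, e@B0}
  B1:   IN={d@B0, e@B0}   OUT={d@B1, e@B0}
  B2:   IN={b@B4, d@B1, e@B0}   OUT={b@B4, d@B1, e@B0}
  B3:   IN={b@B4, d@B1, e@B0}   OUT={b@B3, d@B1, e@B0}
  B4:   IN={b@B3, b@B4, d@B1, e@B0}   OUT={b@B4, d@B1, e@B0}
  B5:   IN={b@B4, d@B1, e@B0}   OUT={b@B4, c@B5, d@B1, e@B5}

Merge at B4: IN[B4] = OUT[B2] ⊔ OUT[B3] = {b@B3, b@B4, d@B1, e@B0}
Applying B4's transfer function to that IN value gives OUT[B4] (row B4 above).

Answer: {b@B4, d@B1, e@B0}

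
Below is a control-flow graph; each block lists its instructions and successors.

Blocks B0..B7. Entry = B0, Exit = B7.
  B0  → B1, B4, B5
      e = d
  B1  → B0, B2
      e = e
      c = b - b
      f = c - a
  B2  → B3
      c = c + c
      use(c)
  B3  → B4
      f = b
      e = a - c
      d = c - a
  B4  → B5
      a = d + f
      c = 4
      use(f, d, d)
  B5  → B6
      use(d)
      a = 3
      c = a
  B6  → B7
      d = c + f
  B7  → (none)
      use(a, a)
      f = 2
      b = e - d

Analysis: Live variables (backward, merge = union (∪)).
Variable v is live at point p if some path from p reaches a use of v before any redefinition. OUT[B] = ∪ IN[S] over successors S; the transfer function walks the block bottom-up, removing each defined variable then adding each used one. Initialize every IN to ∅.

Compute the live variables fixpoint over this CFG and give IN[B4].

Answer: {d, e, f}

Trace:
Fixpoint table:
  B0:  IN={a, b, d, f}  OUT={a, b, d, e, f}
  B1:  IN={a, b, d, e}  OUT={a, b, c, d, f}
  B2:  IN={a, b, c}  OUT={a, b, c}
  B3:  IN={a, b, c}  OUT={d, e, f}
  B4:  IN={d, e, f}  OUT={d, e, f}
  B5:  IN={d, e, f}  OUT={a, c, e, f}
  B6:  IN={a, c, e, f}  OUT={a, d, e}
  B7:  IN={a, d, e}  OUT={}

Merge at B4: OUT[B4] = IN[B5] = {d, e, f}
Applying B4's transfer function to that OUT value gives IN[B4] (row B4 above).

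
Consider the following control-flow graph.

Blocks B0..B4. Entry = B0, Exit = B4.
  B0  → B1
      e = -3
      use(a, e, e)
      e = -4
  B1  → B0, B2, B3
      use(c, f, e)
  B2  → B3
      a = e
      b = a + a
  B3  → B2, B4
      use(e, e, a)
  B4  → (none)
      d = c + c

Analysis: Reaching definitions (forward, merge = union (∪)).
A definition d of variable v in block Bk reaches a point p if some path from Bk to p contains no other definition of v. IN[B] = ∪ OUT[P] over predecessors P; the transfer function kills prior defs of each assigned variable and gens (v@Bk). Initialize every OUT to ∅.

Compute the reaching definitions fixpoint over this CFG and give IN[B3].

Answer: {a@B2, b@B2, e@B0}

Derivation:
Converged values:
  B0:  IN={e@B0}  OUT={e@B0}
  B1:  IN={e@B0}  OUT={e@B0}
  B2:  IN={a@B2, b@B2, e@B0}  OUT={a@B2, b@B2, e@B0}
  B3:  IN={a@B2, b@B2, e@B0}  OUT={a@B2, b@B2, e@B0}
  B4:  IN={a@B2, b@B2, e@B0}  OUT={a@B2, b@B2, d@B4, e@B0}

Merge at B3: IN[B3] = OUT[B1] ⊔ OUT[B2] = {a@B2, b@B2, e@B0}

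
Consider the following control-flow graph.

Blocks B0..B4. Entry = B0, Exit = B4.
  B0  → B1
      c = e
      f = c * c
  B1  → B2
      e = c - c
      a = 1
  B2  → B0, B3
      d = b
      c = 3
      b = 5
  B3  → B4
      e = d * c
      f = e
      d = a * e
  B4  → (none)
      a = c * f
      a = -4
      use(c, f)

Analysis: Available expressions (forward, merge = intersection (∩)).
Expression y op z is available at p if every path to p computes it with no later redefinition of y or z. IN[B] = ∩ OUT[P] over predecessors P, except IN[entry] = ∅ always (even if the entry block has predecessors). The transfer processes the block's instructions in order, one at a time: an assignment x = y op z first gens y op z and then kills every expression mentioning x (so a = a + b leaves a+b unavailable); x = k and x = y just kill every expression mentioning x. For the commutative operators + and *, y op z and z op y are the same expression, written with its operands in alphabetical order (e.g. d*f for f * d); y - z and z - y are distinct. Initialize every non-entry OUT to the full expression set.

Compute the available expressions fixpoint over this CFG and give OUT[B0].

Answer: {c*c}

Working:
Fixpoint table:
  B0: | IN={} | OUT={c*c}
  B1: | IN={c*c} | OUT={c*c, c-c}
  B2: | IN={c*c, c-c} | OUT={}
  B3: | IN={} | OUT={a*e}
  B4: | IN={a*e} | OUT={c*f}

Merge at B0 (entry node, so the boundary value {} is joined with the incoming edge(s)): IN[B0] = {} ∩ OUT[B2] = {}
Applying B0's transfer function to that IN value gives OUT[B0] (row B0 above).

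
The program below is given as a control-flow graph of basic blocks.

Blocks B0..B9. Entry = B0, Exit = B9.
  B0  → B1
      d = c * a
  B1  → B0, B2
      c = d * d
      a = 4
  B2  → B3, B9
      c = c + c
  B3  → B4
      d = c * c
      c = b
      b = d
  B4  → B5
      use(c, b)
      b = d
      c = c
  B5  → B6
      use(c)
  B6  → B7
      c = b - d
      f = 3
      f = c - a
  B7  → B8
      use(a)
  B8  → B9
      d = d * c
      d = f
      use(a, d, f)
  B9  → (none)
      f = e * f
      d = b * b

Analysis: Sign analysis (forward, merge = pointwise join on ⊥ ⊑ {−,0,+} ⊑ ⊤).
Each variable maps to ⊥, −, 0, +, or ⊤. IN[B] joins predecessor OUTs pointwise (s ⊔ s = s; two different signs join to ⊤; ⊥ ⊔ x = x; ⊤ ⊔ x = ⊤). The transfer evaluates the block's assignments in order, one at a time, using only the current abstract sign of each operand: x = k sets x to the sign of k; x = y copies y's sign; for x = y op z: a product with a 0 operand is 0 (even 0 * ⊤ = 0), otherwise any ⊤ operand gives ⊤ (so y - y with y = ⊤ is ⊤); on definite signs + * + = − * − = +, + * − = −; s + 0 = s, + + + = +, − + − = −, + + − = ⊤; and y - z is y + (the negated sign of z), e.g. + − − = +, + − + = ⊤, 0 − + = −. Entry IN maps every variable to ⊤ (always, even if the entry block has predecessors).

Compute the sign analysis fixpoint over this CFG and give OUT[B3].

Converged values:
  B0:   IN=(all ⊤)   OUT=(all ⊤)
  B1:   IN=(all ⊤)   OUT={a:+; rest ⊤}
  B2:   IN={a:+; rest ⊤}   OUT={a:+; rest ⊤}
  B3:   IN={a:+; rest ⊤}   OUT={a:+; rest ⊤}
  B4:   IN={a:+; rest ⊤}   OUT={a:+; rest ⊤}
  B5:   IN={a:+; rest ⊤}   OUT={a:+; rest ⊤}
  B6:   IN={a:+; rest ⊤}   OUT={a:+; rest ⊤}
  B7:   IN={a:+; rest ⊤}   OUT={a:+; rest ⊤}
  B8:   IN={a:+; rest ⊤}   OUT={a:+; rest ⊤}
  B9:   IN={a:+; rest ⊤}   OUT={a:+; rest ⊤}

Merge at B3: IN[B3] = OUT[B2] = {a: +, b: ⊤, c: ⊤, d: ⊤, e: ⊤, f: ⊤}
Applying B3's transfer function to that IN value gives OUT[B3] (row B3 above).

Answer: {a: +, b: ⊤, c: ⊤, d: ⊤, e: ⊤, f: ⊤}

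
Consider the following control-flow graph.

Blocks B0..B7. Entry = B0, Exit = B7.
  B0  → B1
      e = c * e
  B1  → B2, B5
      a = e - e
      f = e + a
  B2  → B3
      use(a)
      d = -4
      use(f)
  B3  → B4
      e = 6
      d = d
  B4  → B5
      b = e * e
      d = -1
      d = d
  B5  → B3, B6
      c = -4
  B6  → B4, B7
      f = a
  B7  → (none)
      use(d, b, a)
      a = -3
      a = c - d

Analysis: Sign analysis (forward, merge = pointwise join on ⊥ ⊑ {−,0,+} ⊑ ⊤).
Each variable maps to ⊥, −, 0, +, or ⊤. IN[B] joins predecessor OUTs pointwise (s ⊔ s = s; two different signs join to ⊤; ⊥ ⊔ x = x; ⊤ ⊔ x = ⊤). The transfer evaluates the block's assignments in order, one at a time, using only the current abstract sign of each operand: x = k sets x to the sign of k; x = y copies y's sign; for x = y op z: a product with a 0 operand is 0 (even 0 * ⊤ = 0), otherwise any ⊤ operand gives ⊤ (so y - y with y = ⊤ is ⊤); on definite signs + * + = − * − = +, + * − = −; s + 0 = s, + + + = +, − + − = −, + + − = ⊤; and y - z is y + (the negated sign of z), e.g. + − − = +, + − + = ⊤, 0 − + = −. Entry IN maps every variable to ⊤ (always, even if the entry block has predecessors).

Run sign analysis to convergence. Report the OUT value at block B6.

Answer: {a: ⊤, b: ⊤, c: -, d: ⊤, e: ⊤, f: ⊤}

Trace:
Per-block solution:
  B0:  IN=(all ⊤)  OUT=(all ⊤)
  B1:  IN=(all ⊤)  OUT=(all ⊤)
  B2:  IN=(all ⊤)  OUT={d:-; rest ⊤}
  B3:  IN=(all ⊤)  OUT={e:+; rest ⊤}
  B4:  IN=(all ⊤)  OUT={d:-; rest ⊤}
  B5:  IN=(all ⊤)  OUT={c:-; rest ⊤}
  B6:  IN={c:-; rest ⊤}  OUT={c:-; rest ⊤}
  B7:  IN={c:-; rest ⊤}  OUT={c:-; rest ⊤}

Merge at B6: IN[B6] = OUT[B5] = {a: ⊤, b: ⊤, c: -, d: ⊤, e: ⊤, f: ⊤}
Applying B6's transfer function to that IN value gives OUT[B6] (row B6 above).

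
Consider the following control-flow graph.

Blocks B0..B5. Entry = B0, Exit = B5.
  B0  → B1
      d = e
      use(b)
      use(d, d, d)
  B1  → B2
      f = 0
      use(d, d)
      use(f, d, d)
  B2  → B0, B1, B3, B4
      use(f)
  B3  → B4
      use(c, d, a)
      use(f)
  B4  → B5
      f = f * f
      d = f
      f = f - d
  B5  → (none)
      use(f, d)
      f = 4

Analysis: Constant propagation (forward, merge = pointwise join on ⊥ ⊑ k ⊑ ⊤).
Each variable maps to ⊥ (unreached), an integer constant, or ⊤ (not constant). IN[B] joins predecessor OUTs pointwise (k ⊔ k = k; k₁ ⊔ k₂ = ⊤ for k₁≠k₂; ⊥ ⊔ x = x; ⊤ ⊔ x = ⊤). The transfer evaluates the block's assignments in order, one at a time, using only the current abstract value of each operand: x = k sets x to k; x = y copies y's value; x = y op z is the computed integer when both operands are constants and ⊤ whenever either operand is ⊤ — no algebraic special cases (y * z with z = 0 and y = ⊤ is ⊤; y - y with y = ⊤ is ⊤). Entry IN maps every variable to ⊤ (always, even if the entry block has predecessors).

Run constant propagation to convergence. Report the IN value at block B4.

Per-block solution:
  B0:   IN=(all ⊤)   OUT=(all ⊤)
  B1:   IN=(all ⊤)   OUT={f:0; rest ⊤}
  B2:   IN={f:0; rest ⊤}   OUT={f:0; rest ⊤}
  B3:   IN={f:0; rest ⊤}   OUT={f:0; rest ⊤}
  B4:   IN={f:0; rest ⊤}   OUT={d:0, f:0; rest ⊤}
  B5:   IN={d:0, f:0; rest ⊤}   OUT={d:0, f:4; rest ⊤}

Merge at B4: IN[B4] = OUT[B2] ⊔ OUT[B3] = {a: ⊤, b: ⊤, c: ⊤, d: ⊤, e: ⊤, f: 0}

Answer: {a: ⊤, b: ⊤, c: ⊤, d: ⊤, e: ⊤, f: 0}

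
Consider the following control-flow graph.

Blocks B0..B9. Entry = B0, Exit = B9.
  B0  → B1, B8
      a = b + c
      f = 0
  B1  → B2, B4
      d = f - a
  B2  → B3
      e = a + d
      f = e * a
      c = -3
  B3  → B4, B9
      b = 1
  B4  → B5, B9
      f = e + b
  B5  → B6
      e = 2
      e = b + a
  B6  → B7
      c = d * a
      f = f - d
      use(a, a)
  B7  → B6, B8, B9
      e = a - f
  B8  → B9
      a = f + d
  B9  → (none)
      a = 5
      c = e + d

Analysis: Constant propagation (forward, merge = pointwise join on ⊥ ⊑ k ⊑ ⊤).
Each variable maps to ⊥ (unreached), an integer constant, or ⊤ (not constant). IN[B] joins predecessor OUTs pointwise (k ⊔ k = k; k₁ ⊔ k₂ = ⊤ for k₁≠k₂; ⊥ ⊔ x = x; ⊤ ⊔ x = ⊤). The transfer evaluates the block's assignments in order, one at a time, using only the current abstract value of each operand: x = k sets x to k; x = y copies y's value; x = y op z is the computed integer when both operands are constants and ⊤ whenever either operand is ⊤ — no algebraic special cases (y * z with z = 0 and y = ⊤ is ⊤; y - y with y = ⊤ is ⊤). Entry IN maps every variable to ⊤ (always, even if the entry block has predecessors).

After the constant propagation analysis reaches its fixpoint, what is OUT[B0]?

Answer: {a: ⊤, b: ⊤, c: ⊤, d: ⊤, e: ⊤, f: 0}

Derivation:
Converged values:
  B0: | IN=(all ⊤) | OUT={f:0; rest ⊤}
  B1: | IN={f:0; rest ⊤} | OUT={f:0; rest ⊤}
  B2: | IN={f:0; rest ⊤} | OUT={c:-3; rest ⊤}
  B3: | IN={c:-3; rest ⊤} | OUT={b:1, c:-3; rest ⊤}
  B4: | IN=(all ⊤) | OUT=(all ⊤)
  B5: | IN=(all ⊤) | OUT=(all ⊤)
  B6: | IN=(all ⊤) | OUT=(all ⊤)
  B7: | IN=(all ⊤) | OUT=(all ⊤)
  B8: | IN=(all ⊤) | OUT=(all ⊤)
  B9: | IN=(all ⊤) | OUT={a:5; rest ⊤}

B0 is the boundary node: IN[B0] = {a: ⊤, b: ⊤, c: ⊤, d: ⊤, e: ⊤, f: ⊤}
Applying B0's transfer function to that IN value gives OUT[B0] (row B0 above).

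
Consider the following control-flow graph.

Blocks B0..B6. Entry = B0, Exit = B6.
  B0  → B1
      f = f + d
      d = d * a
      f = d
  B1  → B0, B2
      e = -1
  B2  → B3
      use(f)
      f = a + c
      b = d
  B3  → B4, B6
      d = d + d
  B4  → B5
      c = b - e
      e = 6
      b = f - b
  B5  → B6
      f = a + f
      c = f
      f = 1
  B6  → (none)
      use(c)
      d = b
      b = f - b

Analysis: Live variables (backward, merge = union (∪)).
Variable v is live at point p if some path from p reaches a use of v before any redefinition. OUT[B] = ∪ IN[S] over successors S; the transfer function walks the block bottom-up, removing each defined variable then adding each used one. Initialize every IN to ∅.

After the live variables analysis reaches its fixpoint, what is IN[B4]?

Answer: {a, b, e, f}

Derivation:
Fixpoint table:
  B0:   IN={a, c, d, f}   OUT={a, c, d, f}
  B1:   IN={a, c, d, f}   OUT={a, c, d, e, f}
  B2:   IN={a, c, d, e, f}   OUT={a, b, c, d, e, f}
  B3:   IN={a, b, c, d, e, f}   OUT={a, b, c, e, f}
  B4:   IN={a, b, e, f}   OUT={a, b, f}
  B5:   IN={a, b, f}   OUT={b, c, f}
  B6:   IN={b, c, f}   OUT={}

Merge at B4: OUT[B4] = IN[B5] = {a, b, f}
Applying B4's transfer function to that OUT value gives IN[B4] (row B4 above).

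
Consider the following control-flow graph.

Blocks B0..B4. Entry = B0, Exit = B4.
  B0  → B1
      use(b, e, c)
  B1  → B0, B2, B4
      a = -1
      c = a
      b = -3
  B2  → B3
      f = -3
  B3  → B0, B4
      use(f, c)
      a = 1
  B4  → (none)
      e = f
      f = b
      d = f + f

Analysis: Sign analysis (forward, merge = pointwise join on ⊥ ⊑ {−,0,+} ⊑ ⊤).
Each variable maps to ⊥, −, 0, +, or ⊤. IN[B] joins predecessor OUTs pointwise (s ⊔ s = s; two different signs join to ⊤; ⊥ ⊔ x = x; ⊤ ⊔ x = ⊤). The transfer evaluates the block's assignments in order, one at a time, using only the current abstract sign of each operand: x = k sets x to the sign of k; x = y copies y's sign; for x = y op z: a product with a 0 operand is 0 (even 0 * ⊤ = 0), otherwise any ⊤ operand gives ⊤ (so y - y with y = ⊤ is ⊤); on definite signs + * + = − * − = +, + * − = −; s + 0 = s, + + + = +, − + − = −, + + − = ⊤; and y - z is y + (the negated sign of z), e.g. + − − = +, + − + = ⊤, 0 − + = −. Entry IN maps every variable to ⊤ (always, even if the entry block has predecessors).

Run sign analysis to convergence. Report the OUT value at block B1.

Answer: {a: -, b: -, c: -, d: ⊤, e: ⊤, f: ⊤}

Trace:
Per-block solution:
  B0:   IN=(all ⊤)   OUT=(all ⊤)
  B1:   IN=(all ⊤)   OUT={a:-, b:-, c:-; rest ⊤}
  B2:   IN={a:-, b:-, c:-; rest ⊤}   OUT={a:-, b:-, c:-, f:-; rest ⊤}
  B3:   IN={a:-, b:-, c:-, f:-; rest ⊤}   OUT={a:+, b:-, c:-, f:-; rest ⊤}
  B4:   IN={b:-, c:-; rest ⊤}   OUT={b:-, c:-, d:-, f:-; rest ⊤}

Merge at B1: IN[B1] = OUT[B0] = {a: ⊤, b: ⊤, c: ⊤, d: ⊤, e: ⊤, f: ⊤}
Applying B1's transfer function to that IN value gives OUT[B1] (row B1 above).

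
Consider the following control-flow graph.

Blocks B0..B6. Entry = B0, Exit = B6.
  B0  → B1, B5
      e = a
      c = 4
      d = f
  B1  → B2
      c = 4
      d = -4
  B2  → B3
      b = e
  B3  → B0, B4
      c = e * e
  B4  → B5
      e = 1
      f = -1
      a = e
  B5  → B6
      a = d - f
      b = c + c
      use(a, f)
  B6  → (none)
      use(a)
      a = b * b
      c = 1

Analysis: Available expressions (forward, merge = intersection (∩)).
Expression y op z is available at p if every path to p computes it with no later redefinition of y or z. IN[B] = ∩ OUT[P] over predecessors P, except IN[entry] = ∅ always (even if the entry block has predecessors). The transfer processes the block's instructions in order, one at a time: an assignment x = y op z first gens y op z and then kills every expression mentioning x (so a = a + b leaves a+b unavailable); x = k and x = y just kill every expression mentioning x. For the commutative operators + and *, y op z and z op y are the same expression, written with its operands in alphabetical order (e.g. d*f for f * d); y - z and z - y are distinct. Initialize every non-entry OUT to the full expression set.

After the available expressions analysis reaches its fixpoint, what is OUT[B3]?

Per-block solution:
  B0:  IN={}  OUT={}
  B1:  IN={}  OUT={}
  B2:  IN={}  OUT={}
  B3:  IN={}  OUT={e*e}
  B4:  IN={e*e}  OUT={}
  B5:  IN={}  OUT={c+c, d-f}
  B6:  IN={c+c, d-f}  OUT={b*b, d-f}

Merge at B3: IN[B3] = OUT[B2] = {}
Applying B3's transfer function to that IN value gives OUT[B3] (row B3 above).

Answer: {e*e}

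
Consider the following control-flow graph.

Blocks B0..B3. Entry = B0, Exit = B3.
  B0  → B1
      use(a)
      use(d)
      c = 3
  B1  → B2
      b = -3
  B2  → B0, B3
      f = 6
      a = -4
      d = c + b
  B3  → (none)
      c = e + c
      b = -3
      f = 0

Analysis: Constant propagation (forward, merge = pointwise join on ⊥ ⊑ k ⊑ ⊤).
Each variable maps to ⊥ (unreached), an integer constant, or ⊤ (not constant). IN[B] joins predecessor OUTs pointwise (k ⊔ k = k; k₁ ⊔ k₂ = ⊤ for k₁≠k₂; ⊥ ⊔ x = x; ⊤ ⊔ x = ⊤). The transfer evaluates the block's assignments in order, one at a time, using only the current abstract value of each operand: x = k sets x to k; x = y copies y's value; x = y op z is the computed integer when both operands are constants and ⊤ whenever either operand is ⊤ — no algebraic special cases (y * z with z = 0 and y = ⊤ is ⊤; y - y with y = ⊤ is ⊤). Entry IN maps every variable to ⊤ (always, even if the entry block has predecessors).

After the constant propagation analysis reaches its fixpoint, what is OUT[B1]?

Per-block solution:
  B0:   IN=(all ⊤)   OUT={c:3; rest ⊤}
  B1:   IN={c:3; rest ⊤}   OUT={b:-3, c:3; rest ⊤}
  B2:   IN={b:-3, c:3; rest ⊤}   OUT={a:-4, b:-3, c:3, d:0, f:6; rest ⊤}
  B3:   IN={a:-4, b:-3, c:3, d:0, f:6; rest ⊤}   OUT={a:-4, b:-3, d:0, f:0; rest ⊤}

Merge at B1: IN[B1] = OUT[B0] = {a: ⊤, b: ⊤, c: 3, d: ⊤, e: ⊤, f: ⊤}
Applying B1's transfer function to that IN value gives OUT[B1] (row B1 above).

Answer: {a: ⊤, b: -3, c: 3, d: ⊤, e: ⊤, f: ⊤}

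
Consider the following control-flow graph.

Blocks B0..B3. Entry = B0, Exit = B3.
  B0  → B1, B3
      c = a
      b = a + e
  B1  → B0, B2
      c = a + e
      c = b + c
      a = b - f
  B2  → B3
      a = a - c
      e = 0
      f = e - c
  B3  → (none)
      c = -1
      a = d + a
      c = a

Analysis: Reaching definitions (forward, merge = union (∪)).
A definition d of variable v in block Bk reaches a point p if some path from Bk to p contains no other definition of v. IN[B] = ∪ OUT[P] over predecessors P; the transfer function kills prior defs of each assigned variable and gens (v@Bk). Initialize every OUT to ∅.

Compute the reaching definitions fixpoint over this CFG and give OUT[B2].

Converged values:
  B0: | IN={a@B1, b@B0, c@B1} | OUT={a@B1, b@B0, c@B0}
  B1: | IN={a@B1, b@B0, c@B0} | OUT={a@B1, b@B0, c@B1}
  B2: | IN={a@B1, b@B0, c@B1} | OUT={a@B2, b@B0, c@B1, e@B2, f@B2}
  B3: | IN={a@B1, a@B2, b@B0, c@B0, c@B1, e@B2, f@B2} | OUT={a@B3, b@B0, c@B3, e@B2, f@B2}

Merge at B2: IN[B2] = OUT[B1] = {a@B1, b@B0, c@B1}
Applying B2's transfer function to that IN value gives OUT[B2] (row B2 above).

Answer: {a@B2, b@B0, c@B1, e@B2, f@B2}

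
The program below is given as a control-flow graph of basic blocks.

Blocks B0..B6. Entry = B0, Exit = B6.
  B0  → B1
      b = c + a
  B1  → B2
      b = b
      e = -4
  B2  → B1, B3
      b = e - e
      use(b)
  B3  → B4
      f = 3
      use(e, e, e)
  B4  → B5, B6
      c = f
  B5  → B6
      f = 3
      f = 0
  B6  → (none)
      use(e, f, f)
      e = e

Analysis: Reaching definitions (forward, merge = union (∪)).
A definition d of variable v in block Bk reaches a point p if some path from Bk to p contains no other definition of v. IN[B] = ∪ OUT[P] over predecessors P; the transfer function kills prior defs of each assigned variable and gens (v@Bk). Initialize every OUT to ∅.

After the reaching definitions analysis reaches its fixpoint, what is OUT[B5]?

Answer: {b@B2, c@B4, e@B1, f@B5}

Trace:
Per-block solution:
  B0:   IN={}   OUT={b@B0}
  B1:   IN={b@B0, b@B2, e@B1}   OUT={b@B1, e@B1}
  B2:   IN={b@B1, e@B1}   OUT={b@B2, e@B1}
  B3:   IN={b@B2, e@B1}   OUT={b@B2, e@B1, f@B3}
  B4:   IN={b@B2, e@B1, f@B3}   OUT={b@B2, c@B4, e@B1, f@B3}
  B5:   IN={b@B2, c@B4, e@B1, f@B3}   OUT={b@B2, c@B4, e@B1, f@B5}
  B6:   IN={b@B2, c@B4, e@B1, f@B3, f@B5}   OUT={b@B2, c@B4, e@B6, f@B3, f@B5}

Merge at B5: IN[B5] = OUT[B4] = {b@B2, c@B4, e@B1, f@B3}
Applying B5's transfer function to that IN value gives OUT[B5] (row B5 above).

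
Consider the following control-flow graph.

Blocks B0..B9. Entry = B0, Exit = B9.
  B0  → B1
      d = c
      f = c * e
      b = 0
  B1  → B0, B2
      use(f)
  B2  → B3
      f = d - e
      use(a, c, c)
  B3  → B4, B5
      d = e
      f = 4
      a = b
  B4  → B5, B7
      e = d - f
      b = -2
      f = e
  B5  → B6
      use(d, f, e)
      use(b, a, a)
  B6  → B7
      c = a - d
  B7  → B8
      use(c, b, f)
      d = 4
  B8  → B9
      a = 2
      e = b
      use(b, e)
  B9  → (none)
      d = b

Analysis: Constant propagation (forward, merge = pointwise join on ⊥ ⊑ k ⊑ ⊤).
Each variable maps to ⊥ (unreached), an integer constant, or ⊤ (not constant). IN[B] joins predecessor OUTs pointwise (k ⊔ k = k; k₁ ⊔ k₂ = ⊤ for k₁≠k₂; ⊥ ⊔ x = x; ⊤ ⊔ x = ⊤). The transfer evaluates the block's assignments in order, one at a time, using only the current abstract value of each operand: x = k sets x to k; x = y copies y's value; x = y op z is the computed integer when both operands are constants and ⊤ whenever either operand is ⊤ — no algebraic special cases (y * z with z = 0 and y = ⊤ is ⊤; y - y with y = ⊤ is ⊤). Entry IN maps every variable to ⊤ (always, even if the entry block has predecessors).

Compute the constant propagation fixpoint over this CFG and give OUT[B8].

Converged values:
  B0:  IN=(all ⊤)  OUT={b:0; rest ⊤}
  B1:  IN={b:0; rest ⊤}  OUT={b:0; rest ⊤}
  B2:  IN={b:0; rest ⊤}  OUT={b:0; rest ⊤}
  B3:  IN={b:0; rest ⊤}  OUT={a:0, b:0, f:4; rest ⊤}
  B4:  IN={a:0, b:0, f:4; rest ⊤}  OUT={a:0, b:-2; rest ⊤}
  B5:  IN={a:0; rest ⊤}  OUT={a:0; rest ⊤}
  B6:  IN={a:0; rest ⊤}  OUT={a:0; rest ⊤}
  B7:  IN={a:0; rest ⊤}  OUT={a:0, d:4; rest ⊤}
  B8:  IN={a:0, d:4; rest ⊤}  OUT={a:2, d:4; rest ⊤}
  B9:  IN={a:2, d:4; rest ⊤}  OUT={a:2; rest ⊤}

Merge at B8: IN[B8] = OUT[B7] = {a: 0, b: ⊤, c: ⊤, d: 4, e: ⊤, f: ⊤}
Applying B8's transfer function to that IN value gives OUT[B8] (row B8 above).

Answer: {a: 2, b: ⊤, c: ⊤, d: 4, e: ⊤, f: ⊤}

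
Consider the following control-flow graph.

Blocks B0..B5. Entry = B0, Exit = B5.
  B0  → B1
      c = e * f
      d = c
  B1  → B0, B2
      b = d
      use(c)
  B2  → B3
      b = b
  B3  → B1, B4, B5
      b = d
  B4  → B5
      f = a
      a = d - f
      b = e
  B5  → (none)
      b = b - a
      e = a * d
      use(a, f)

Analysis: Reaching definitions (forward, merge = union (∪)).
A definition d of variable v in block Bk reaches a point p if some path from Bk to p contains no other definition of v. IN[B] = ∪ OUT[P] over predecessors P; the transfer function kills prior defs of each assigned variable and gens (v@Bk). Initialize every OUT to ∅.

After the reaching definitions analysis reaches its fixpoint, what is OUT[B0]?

Per-block solution:
  B0:  IN={b@B1, c@B0, d@B0}  OUT={b@B1, c@B0, d@B0}
  B1:  IN={b@B1, b@B3, c@B0, d@B0}  OUT={b@B1, c@B0, d@B0}
  B2:  IN={b@B1, c@B0, d@B0}  OUT={b@B2, c@B0, d@B0}
  B3:  IN={b@B2, c@B0, d@B0}  OUT={b@B3, c@B0, d@B0}
  B4:  IN={b@B3, c@B0, d@B0}  OUT={a@B4, b@B4, c@B0, d@B0, f@B4}
  B5:  IN={a@B4, b@B3, b@B4, c@B0, d@B0, f@B4}  OUT={a@B4, b@B5, c@B0, d@B0, e@B5, f@B4}

Merge at B0 (entry node, so the boundary value {} is joined with the incoming edge(s)): IN[B0] = {} ⊔ OUT[B1] = {b@B1, c@B0, d@B0}
Applying B0's transfer function to that IN value gives OUT[B0] (row B0 above).

Answer: {b@B1, c@B0, d@B0}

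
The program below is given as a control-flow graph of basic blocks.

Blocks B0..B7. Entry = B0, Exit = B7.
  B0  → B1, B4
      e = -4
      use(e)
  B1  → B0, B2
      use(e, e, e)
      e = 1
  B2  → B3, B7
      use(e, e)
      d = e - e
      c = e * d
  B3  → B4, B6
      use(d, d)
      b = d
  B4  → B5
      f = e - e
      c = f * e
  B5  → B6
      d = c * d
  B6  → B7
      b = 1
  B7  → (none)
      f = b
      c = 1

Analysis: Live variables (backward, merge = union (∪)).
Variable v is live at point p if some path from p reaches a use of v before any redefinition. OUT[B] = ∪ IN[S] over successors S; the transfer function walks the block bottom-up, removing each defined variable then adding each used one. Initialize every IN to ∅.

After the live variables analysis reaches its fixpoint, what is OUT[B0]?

Answer: {b, d, e}

Derivation:
Per-block solution:
  B0:   IN={b, d}   OUT={b, d, e}
  B1:   IN={b, d, e}   OUT={b, d, e}
  B2:   IN={b, e}   OUT={b, d, e}
  B3:   IN={d, e}   OUT={d, e}
  B4:   IN={d, e}   OUT={c, d}
  B5:   IN={c, d}   OUT={}
  B6:   IN={}   OUT={b}
  B7:   IN={b}   OUT={}

Merge at B0: OUT[B0] = IN[B1] ⊔ IN[B4] = {b, d, e}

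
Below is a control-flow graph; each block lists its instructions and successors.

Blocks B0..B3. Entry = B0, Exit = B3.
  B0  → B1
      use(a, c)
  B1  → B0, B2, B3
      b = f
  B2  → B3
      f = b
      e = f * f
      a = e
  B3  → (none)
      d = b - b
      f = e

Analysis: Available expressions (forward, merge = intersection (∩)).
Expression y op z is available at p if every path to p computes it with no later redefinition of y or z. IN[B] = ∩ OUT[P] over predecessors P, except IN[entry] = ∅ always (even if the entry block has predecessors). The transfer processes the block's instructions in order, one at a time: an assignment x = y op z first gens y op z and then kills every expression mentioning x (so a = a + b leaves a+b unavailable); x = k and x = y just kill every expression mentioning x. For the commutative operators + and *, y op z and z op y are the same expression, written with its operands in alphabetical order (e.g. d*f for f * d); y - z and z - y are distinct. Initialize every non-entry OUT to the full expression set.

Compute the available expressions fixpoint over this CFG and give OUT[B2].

Fixpoint table:
  B0: | IN={} | OUT={}
  B1: | IN={} | OUT={}
  B2: | IN={} | OUT={f*f}
  B3: | IN={} | OUT={b-b}

Merge at B2: IN[B2] = OUT[B1] = {}
Applying B2's transfer function to that IN value gives OUT[B2] (row B2 above).

Answer: {f*f}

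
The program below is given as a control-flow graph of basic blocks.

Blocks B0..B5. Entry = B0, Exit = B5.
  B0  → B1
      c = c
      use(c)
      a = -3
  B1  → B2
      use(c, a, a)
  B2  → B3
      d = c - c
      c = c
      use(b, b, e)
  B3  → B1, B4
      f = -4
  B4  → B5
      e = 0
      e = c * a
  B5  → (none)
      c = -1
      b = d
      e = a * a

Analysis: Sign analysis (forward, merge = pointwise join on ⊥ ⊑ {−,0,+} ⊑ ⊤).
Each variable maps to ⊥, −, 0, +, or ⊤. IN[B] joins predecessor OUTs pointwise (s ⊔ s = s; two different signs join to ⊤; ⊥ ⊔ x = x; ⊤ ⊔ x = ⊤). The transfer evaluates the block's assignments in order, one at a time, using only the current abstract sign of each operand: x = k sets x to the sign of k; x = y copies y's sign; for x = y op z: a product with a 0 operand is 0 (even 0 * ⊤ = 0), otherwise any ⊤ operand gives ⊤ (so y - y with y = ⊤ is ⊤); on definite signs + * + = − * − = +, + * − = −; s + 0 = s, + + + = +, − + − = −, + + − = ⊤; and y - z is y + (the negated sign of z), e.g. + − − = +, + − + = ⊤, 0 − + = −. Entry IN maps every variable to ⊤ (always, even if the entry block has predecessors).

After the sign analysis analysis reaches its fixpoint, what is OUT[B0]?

Answer: {a: -, b: ⊤, c: ⊤, d: ⊤, e: ⊤, f: ⊤}

Working:
Fixpoint table:
  B0:   IN=(all ⊤)   OUT={a:-; rest ⊤}
  B1:   IN={a:-; rest ⊤}   OUT={a:-; rest ⊤}
  B2:   IN={a:-; rest ⊤}   OUT={a:-; rest ⊤}
  B3:   IN={a:-; rest ⊤}   OUT={a:-, f:-; rest ⊤}
  B4:   IN={a:-, f:-; rest ⊤}   OUT={a:-, f:-; rest ⊤}
  B5:   IN={a:-, f:-; rest ⊤}   OUT={a:-, c:-, e:+, f:-; rest ⊤}

B0 is the boundary node: IN[B0] = {a: ⊤, b: ⊤, c: ⊤, d: ⊤, e: ⊤, f: ⊤}
Applying B0's transfer function to that IN value gives OUT[B0] (row B0 above).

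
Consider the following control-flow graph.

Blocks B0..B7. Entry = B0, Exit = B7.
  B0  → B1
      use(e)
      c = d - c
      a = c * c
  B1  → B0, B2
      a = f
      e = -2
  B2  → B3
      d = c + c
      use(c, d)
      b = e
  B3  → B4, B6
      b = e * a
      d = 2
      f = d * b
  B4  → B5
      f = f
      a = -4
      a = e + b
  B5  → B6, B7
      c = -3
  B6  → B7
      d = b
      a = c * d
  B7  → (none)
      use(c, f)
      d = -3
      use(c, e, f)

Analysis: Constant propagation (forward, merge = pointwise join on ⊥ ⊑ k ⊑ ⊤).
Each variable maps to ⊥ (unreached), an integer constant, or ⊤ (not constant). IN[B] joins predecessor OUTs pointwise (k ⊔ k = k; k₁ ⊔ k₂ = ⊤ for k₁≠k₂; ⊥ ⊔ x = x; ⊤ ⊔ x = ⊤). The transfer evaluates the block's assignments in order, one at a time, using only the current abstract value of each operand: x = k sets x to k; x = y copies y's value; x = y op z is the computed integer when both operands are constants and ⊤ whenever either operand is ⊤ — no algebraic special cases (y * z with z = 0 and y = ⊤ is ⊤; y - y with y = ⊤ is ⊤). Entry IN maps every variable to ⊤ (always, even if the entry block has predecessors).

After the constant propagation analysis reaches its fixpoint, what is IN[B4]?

Per-block solution:
  B0:   IN=(all ⊤)   OUT=(all ⊤)
  B1:   IN=(all ⊤)   OUT={e:-2; rest ⊤}
  B2:   IN={e:-2; rest ⊤}   OUT={b:-2, e:-2; rest ⊤}
  B3:   IN={b:-2, e:-2; rest ⊤}   OUT={d:2, e:-2; rest ⊤}
  B4:   IN={d:2, e:-2; rest ⊤}   OUT={d:2, e:-2; rest ⊤}
  B5:   IN={d:2, e:-2; rest ⊤}   OUT={c:-3, d:2, e:-2; rest ⊤}
  B6:   IN={d:2, e:-2; rest ⊤}   OUT={e:-2; rest ⊤}
  B7:   IN={e:-2; rest ⊤}   OUT={d:-3, e:-2; rest ⊤}

Merge at B4: IN[B4] = OUT[B3] = {a: ⊤, b: ⊤, c: ⊤, d: 2, e: -2, f: ⊤}

Answer: {a: ⊤, b: ⊤, c: ⊤, d: 2, e: -2, f: ⊤}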